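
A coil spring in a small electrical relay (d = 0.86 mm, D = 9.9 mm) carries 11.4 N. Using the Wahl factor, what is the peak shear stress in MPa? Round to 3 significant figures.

Spring index C = D/d = 9.9/0.86 = 11.5116
K_W = (4C−1)/(4C−4) + 0.615/C = 45.047/42.047 + 0.0534 = 1.1248
τ₀ = 8FD/(πd³) = 8·11.4·9.9/(π·0.86³) = 902.88/1.9982 = 451.84 MPa
τ_max = K·τ₀ = 1.1248 × 451.84 = 508.22 MPa

508 MPa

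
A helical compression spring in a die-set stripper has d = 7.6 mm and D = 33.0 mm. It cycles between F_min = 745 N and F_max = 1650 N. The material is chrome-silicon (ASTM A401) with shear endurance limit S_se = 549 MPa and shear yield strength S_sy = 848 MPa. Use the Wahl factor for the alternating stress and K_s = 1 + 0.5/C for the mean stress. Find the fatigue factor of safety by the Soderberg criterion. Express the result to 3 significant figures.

C = D/d = 33.0/7.6 = 4.3421; K_W = (4C−1)/(4C−4)+0.615/C = 1.3660; K_s = 1+0.5/C = 1.1152
F_a = (F_max−F_min)/2 = 452.5 N; F_m = (F_max+F_min)/2 = 1197.5 N
τ_a = K_W·8F_aD/(πd³) = 1.3660 × 86.623 = 118.33 MPa
τ_m = K_s·8F_mD/(πd³) = 1.1152 × 229.24 = 255.64 MPa
Soderberg: 1/n_f = τ_a/S_se + τ_m/S_sy = 118.33/549 + 255.64/848 = 0.21554 + 0.30146 = 0.517
n_f = 1/0.517 = 1.934

1.93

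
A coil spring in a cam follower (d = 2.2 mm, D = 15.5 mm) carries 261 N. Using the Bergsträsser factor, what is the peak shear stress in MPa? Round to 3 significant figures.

1160 MPa

Spring index C = D/d = 15.5/2.2 = 7.0455
K_B = (4C+2)/(4C−3) = 30.182/25.182 = 1.1986
τ₀ = 8FD/(πd³) = 8·261·15.5/(π·2.2³) = 32364/33.452 = 967.49 MPa
τ_max = K·τ₀ = 1.1986 × 967.49 = 1159.6 MPa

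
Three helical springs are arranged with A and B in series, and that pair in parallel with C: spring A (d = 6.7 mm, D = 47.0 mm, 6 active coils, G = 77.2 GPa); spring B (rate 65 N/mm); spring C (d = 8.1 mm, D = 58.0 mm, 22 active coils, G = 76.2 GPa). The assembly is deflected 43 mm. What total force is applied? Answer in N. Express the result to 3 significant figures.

1320 N

k_A = Gd⁴/(8D³N_a) = (77.2×10³)(6.7⁴)/(8·47.0³·6) = 31.216 N/mm
k_C = Gd⁴/(8D³N_a) = (76.2×10³)(8.1⁴)/(8·58.0³·22) = 9.5521 N/mm
Springs A,B series: k_AB = 1/(1/31.216+1/65) = 21.089 N/mm; parallel with C: k_eq = 21.089+9.5521 = 30.641 N/mm
F = k_eq·δ = 30.641·43 = 1317.5 N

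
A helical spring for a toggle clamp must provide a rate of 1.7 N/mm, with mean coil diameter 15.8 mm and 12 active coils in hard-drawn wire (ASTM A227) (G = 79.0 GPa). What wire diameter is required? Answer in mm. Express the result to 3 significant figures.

d = (8D³N_a·k / G)^(1/4) = (8·15.8³·12·1.7 / (79.0×10³))^0.25
  = (8.1482)^0.25 = 1.6895 mm

1.69 mm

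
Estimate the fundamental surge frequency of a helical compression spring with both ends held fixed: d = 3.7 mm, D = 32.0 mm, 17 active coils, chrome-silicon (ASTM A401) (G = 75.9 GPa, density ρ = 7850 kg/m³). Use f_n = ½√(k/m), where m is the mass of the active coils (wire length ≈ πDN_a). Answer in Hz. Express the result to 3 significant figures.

74.4 Hz

k = Gd⁴/(8D³N_a) = (75.9×10³)(3.7⁴)/(8·32.0³·17) = 3.192 N/mm = 3192 N/m
Wire length L = πDN_a = π·32.0·17 = 1709 mm
m = ρ·(πd²/4)·L = 7850 × 10.752×10⁻⁶ m² × 1.709 m = 0.14425 kg
f_n = ½√(k/m) = 0.5·√(3192/0.14425) = 0.5·√(22128) = 74.378 Hz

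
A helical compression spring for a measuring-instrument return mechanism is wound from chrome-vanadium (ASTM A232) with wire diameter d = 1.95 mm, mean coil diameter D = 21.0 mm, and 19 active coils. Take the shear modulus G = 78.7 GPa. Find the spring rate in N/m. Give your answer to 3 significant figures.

k = Gd⁴/(8D³N_a) = (78.7×10³ × 1.95⁴) / (8 × 21.0³ × 19)
  = 1.13792e+06 / 1.40767e+06 = 0.80837 N/mm = 808.37 N/m

808 N/m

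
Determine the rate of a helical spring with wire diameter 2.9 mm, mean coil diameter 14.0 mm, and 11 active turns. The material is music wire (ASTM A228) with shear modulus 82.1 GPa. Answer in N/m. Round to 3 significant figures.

k = Gd⁴/(8D³N_a) = (82.1×10³ × 2.9⁴) / (8 × 14.0³ × 11)
  = 5.80678e+06 / 241472 = 24.047 N/mm = 24047 N/m

24000 N/m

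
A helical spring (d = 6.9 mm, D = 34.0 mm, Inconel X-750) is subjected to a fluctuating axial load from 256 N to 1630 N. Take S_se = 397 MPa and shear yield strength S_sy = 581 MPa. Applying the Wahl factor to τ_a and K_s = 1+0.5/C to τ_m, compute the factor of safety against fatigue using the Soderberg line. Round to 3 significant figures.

C = D/d = 34.0/6.9 = 4.9275; K_W = (4C−1)/(4C−4)+0.615/C = 1.3158; K_s = 1+0.5/C = 1.1015
F_a = (F_max−F_min)/2 = 687 N; F_m = (F_max+F_min)/2 = 943 N
τ_a = K_W·8F_aD/(πd³) = 1.3158 × 181.06 = 238.24 MPa
τ_m = K_s·8F_mD/(πd³) = 1.1015 × 248.53 = 273.75 MPa
Soderberg: 1/n_f = τ_a/S_se + τ_m/S_sy = 238.24/397 + 273.75/581 = 0.60009 + 0.47117 = 1.0713
n_f = 1/1.0713 = 0.9335

0.933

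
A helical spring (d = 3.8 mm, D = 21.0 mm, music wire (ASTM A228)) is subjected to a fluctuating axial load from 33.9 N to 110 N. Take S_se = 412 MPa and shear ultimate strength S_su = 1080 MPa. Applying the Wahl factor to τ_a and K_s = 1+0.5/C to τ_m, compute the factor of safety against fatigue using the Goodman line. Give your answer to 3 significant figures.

C = D/d = 21.0/3.8 = 5.5263; K_W = (4C−1)/(4C−4)+0.615/C = 1.2770; K_s = 1+0.5/C = 1.0905
F_a = (F_max−F_min)/2 = 38.05 N; F_m = (F_max+F_min)/2 = 71.95 N
τ_a = K_W·8F_aD/(πd³) = 1.2770 × 37.082 = 47.353 MPa
τ_m = K_s·8F_mD/(πd³) = 1.0905 × 70.12 = 76.464 MPa
Goodman: 1/n_f = τ_a/S_se + τ_m/S_su = 47.353/412 + 76.464/1080 = 0.11493 + 0.07080 = 0.18573
n_f = 1/0.18573 = 5.384

5.38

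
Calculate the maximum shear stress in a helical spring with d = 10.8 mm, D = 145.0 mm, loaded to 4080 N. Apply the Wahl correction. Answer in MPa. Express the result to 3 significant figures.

1320 MPa

Spring index C = D/d = 145.0/10.8 = 13.4259
K_W = (4C−1)/(4C−4) + 0.615/C = 52.704/49.704 + 0.0458 = 1.1062
τ₀ = 8FD/(πd³) = 8·4080·145.0/(π·10.8³) = 4.7328e+06/3957.5 = 1195.9 MPa
τ_max = K·τ₀ = 1.1062 × 1195.9 = 1322.9 MPa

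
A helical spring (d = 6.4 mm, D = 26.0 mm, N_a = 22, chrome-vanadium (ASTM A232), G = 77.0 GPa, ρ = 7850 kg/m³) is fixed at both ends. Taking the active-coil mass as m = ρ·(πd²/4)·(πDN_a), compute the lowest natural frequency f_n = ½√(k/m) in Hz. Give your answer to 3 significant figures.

k = Gd⁴/(8D³N_a) = (77.0×10³)(6.4⁴)/(8·26.0³·22) = 41.762 N/mm = 41762 N/m
Wire length L = πDN_a = π·26.0·22 = 1797 mm
m = ρ·(πd²/4)·L = 7850 × 32.17×10⁻⁶ m² × 1.797 m = 0.4538 kg
f_n = ½√(k/m) = 0.5·√(41762/0.4538) = 0.5·√(92026) = 151.68 Hz

152 Hz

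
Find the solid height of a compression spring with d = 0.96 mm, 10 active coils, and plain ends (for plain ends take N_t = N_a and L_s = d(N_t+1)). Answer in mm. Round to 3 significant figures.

plain ends: N_t = N_a = 10
L_s = d·(N_t+1) = 0.96 × 11 = 10.56 mm

10.6 mm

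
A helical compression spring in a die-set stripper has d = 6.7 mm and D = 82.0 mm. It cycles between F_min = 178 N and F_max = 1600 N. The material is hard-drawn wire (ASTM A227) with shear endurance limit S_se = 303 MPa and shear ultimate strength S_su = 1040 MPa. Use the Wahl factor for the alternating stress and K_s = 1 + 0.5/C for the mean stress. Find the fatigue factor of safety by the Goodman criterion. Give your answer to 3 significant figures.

C = D/d = 82.0/6.7 = 12.2388; K_W = (4C−1)/(4C−4)+0.615/C = 1.1170; K_s = 1+0.5/C = 1.0409
F_a = (F_max−F_min)/2 = 711 N; F_m = (F_max+F_min)/2 = 889 N
τ_a = K_W·8F_aD/(πd³) = 1.1170 × 493.63 = 551.37 MPa
τ_m = K_s·8F_mD/(πd³) = 1.0409 × 617.21 = 642.42 MPa
Goodman: 1/n_f = τ_a/S_se + τ_m/S_su = 551.37/303 + 642.42/1040 = 1.81971 + 0.61771 = 2.4374
n_f = 1/2.4374 = 0.4103

0.410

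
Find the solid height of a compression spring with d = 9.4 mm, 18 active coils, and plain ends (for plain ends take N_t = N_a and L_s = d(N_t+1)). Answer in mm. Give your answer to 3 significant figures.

179 mm

plain ends: N_t = N_a = 18
L_s = d·(N_t+1) = 9.4 × 19 = 178.6 mm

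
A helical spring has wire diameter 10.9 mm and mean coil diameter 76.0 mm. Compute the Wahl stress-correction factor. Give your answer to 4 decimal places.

1.2138

C = D/d = 76.0/10.9 = 6.9725
K_W = (4C−1)/(4C−4) + 0.615/C = 26.890/23.890 + 0.0882 = 1.2138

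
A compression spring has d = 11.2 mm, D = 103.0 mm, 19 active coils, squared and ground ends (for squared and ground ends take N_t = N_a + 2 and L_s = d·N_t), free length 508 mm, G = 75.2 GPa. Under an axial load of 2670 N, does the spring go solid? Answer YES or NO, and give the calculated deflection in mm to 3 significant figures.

YES, δ = 375 mm

k = Gd⁴/(8D³N_a) = (75.2×10³)(11.2⁴)/(8·103.0³·19) = 7.1242 N/mm
N_t = 21; L_s = 11.2·21 = 235.2 mm; δ_solid = L₀ − L_s = 508 − 235.2 = 272.8 mm
δ = F/k = 2670/7.1242 = 374.78 mm
δ ≥ δ_solid → spring goes solid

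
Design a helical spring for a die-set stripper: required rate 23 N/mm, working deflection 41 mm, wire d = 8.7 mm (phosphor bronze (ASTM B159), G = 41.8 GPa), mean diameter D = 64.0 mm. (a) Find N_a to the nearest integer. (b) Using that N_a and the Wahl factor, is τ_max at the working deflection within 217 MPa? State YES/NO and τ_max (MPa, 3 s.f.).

N_a = Gd⁴/(8D³k) = (41.8×10³)(8.7⁴)/(8·64.0³·23) = 4.965 → N_a = 5
Actual rate k = Gd⁴/(8D³·5) = 22.838 N/mm
Working load F = kδ = 22.838·41 = 936.35 N
C = 64.0/8.7 = 7.3563; K_W = (4C−1)/(4C−4)+0.615/C = 1.2016
τ_max = K_W·8FD/(πd³) = 1.2016·231.74 = 278.46 MPa
τ_max > 217 MPa → exceeds allowable

(a) 5 coils; (b) NO, τ_max = 278 MPa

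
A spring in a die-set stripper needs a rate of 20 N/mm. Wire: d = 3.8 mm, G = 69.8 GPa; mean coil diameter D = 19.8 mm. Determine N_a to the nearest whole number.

N_a = Gd⁴/(8D³k) = (69.8×10³ × 3.8⁴)/(8 × 19.8³ × 20)
    = 1.45542e+07 / 1.24198e+06 = 11.72 → 12 coils

12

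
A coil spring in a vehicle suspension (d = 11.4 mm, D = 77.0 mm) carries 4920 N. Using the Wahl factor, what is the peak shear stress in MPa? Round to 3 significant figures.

Spring index C = D/d = 77.0/11.4 = 6.7544
K_W = (4C−1)/(4C−4) + 0.615/C = 26.018/23.018 + 0.0911 = 1.2214
τ₀ = 8FD/(πd³) = 8·4920·77.0/(π·11.4³) = 3.03072e+06/4654.4 = 651.15 MPa
τ_max = K·τ₀ = 1.2214 × 651.15 = 795.31 MPa

795 MPa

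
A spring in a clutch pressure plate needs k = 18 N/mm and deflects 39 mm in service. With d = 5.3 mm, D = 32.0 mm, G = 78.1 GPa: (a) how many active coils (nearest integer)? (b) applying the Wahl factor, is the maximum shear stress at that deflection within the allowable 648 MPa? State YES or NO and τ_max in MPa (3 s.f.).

(a) 13 coils; (b) YES, τ_max = 483 MPa

N_a = Gd⁴/(8D³k) = (78.1×10³)(5.3⁴)/(8·32.0³·18) = 13.06 → N_a = 13
Actual rate k = Gd⁴/(8D³·13) = 18.083 N/mm
Working load F = kδ = 18.083·39 = 705.24 N
C = 32.0/5.3 = 6.0377; K_W = (4C−1)/(4C−4)+0.615/C = 1.2507
τ_max = K_W·8FD/(πd³) = 1.2507·386.01 = 482.8 MPa
τ_max ≤ 648 MPa → acceptable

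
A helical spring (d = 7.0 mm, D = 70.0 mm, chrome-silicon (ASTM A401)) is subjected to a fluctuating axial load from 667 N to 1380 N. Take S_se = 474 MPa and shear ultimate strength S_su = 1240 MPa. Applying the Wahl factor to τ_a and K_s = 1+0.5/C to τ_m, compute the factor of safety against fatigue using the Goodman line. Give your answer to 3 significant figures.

C = D/d = 70.0/7.0 = 10.0000; K_W = (4C−1)/(4C−4)+0.615/C = 1.1448; K_s = 1+0.5/C = 1.0500
F_a = (F_max−F_min)/2 = 356.5 N; F_m = (F_max+F_min)/2 = 1023.5 N
τ_a = K_W·8F_aD/(πd³) = 1.1448 × 185.27 = 212.1 MPa
τ_m = K_s·8F_mD/(πd³) = 1.0500 × 531.9 = 558.5 MPa
Goodman: 1/n_f = τ_a/S_se + τ_m/S_su = 212.1/474 + 558.5/1240 = 0.44747 + 0.45040 = 0.89787
n_f = 1/0.89787 = 1.114

1.11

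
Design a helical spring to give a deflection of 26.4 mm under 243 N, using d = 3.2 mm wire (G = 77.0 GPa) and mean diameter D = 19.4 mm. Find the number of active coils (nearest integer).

Required rate k = F/δ = 243/26.4 = 9.2045 N/mm
N_a = Gd⁴/(8D³k) = (77.0×10³ × 3.2⁴)/(8 × 19.4³ × 9.2045)
    = 8.07404e+06 / 537647 = 15.02 → 15 coils

15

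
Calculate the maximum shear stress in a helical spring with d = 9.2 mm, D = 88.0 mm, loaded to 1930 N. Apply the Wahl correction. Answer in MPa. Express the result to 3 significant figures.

640 MPa

Spring index C = D/d = 88.0/9.2 = 9.5652
K_W = (4C−1)/(4C−4) + 0.615/C = 37.261/34.261 + 0.0643 = 1.1519
τ₀ = 8FD/(πd³) = 8·1930·88.0/(π·9.2³) = 1.35872e+06/2446.3 = 555.41 MPa
τ_max = K·τ₀ = 1.1519 × 555.41 = 639.76 MPa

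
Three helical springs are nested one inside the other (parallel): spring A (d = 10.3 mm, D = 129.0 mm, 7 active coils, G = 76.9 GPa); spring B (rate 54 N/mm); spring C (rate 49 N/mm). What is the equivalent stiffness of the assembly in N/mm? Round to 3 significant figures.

110 N/mm

k_A = Gd⁴/(8D³N_a) = (76.9×10³)(10.3⁴)/(8·129.0³·7) = 7.1998 N/mm
Parallel: k_eq = 7.1998 + 54 + 49 = 110.2 N/mm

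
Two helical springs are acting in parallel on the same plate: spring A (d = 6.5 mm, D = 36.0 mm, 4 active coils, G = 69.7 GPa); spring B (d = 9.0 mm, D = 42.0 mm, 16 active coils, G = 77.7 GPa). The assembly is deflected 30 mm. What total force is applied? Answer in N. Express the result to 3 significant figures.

k_A = Gd⁴/(8D³N_a) = (69.7×10³)(6.5⁴)/(8·36.0³·4) = 83.335 N/mm
k_B = Gd⁴/(8D³N_a) = (77.7×10³)(9.0⁴)/(8·42.0³·16) = 53.757 N/mm
Parallel: k_eq = 83.335 + 53.757 = 137.09 N/mm
F = k_eq·δ = 137.09·30 = 4112.8 N

4110 N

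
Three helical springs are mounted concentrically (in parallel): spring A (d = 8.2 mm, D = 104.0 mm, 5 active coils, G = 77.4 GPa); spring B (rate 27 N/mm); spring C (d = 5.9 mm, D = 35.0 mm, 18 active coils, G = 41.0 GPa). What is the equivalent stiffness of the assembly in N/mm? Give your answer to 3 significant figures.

42.8 N/mm

k_A = Gd⁴/(8D³N_a) = (77.4×10³)(8.2⁴)/(8·104.0³·5) = 7.7774 N/mm
k_C = Gd⁴/(8D³N_a) = (41.0×10³)(5.9⁴)/(8·35.0³·18) = 8.0468 N/mm
Parallel: k_eq = 7.7774 + 27 + 8.0468 = 42.824 N/mm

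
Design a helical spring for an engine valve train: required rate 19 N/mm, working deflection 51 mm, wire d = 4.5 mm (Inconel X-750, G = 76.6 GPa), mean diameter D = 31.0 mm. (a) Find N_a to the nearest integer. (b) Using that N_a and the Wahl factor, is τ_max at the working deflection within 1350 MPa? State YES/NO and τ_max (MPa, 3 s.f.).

N_a = Gd⁴/(8D³k) = (76.6×10³)(4.5⁴)/(8·31.0³·19) = 6.937 → N_a = 7
Actual rate k = Gd⁴/(8D³·7) = 18.828 N/mm
Working load F = kδ = 18.828·51 = 960.23 N
C = 31.0/4.5 = 6.8889; K_W = (4C−1)/(4C−4)+0.615/C = 1.2166
τ_max = K_W·8FD/(πd³) = 1.2166·831.84 = 1012 MPa
τ_max ≤ 1350 MPa → acceptable

(a) 7 coils; (b) YES, τ_max = 1010 MPa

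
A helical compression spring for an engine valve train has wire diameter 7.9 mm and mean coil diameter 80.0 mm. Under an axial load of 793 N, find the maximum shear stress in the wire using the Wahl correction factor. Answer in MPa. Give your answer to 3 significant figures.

Spring index C = D/d = 80.0/7.9 = 10.1266
K_W = (4C−1)/(4C−4) + 0.615/C = 39.506/36.506 + 0.0607 = 1.1429
τ₀ = 8FD/(πd³) = 8·793·80.0/(π·7.9³) = 507520/1548.9 = 327.66 MPa
τ_max = K·τ₀ = 1.1429 × 327.66 = 374.48 MPa

374 MPa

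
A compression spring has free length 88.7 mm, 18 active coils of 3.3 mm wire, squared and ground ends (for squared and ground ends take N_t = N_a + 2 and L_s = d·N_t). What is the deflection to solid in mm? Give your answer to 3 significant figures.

22.7 mm

N_t = 20; L_s = 3.3·20 = 66 mm
δ_solid = L₀ − L_s = 88.7 − 66 = 22.7 mm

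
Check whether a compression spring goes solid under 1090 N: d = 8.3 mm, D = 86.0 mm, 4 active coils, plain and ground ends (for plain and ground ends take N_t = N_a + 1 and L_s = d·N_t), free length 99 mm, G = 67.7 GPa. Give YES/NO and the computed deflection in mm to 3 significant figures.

k = Gd⁴/(8D³N_a) = (67.7×10³)(8.3⁴)/(8·86.0³·4) = 15.785 N/mm
N_t = 5; L_s = 8.3·5 = 41.5 mm; δ_solid = L₀ − L_s = 99 − 41.5 = 57.5 mm
δ = F/k = 1090/15.785 = 69.051 mm
δ ≥ δ_solid → spring goes solid

YES, δ = 69.1 mm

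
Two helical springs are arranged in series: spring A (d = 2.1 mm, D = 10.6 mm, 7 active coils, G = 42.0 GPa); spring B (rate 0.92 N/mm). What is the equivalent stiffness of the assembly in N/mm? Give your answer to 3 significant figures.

0.856 N/mm

k_A = Gd⁴/(8D³N_a) = (42.0×10³)(2.1⁴)/(8·10.6³·7) = 12.247 N/mm
Series: 1/k_eq = 1/12.247 + 1/0.92 = 1.1686; k_eq = 0.85572 N/mm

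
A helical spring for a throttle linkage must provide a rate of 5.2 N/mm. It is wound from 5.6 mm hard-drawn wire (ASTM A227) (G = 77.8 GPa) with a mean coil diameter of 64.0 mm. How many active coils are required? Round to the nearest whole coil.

7

N_a = Gd⁴/(8D³k) = (77.8×10³ × 5.6⁴)/(8 × 64.0³ × 5.2)
    = 7.65124e+07 / 1.09052e+07 = 7.016 → 7 coils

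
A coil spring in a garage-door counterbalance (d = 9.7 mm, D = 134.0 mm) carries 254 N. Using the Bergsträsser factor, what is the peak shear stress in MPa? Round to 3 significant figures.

Spring index C = D/d = 134.0/9.7 = 13.8144
K_B = (4C+2)/(4C−3) = 57.258/52.258 = 1.0957
τ₀ = 8FD/(πd³) = 8·254·134.0/(π·9.7³) = 272288/2867.2 = 94.965 MPa
τ_max = K·τ₀ = 1.0957 × 94.965 = 104.05 MPa

104 MPa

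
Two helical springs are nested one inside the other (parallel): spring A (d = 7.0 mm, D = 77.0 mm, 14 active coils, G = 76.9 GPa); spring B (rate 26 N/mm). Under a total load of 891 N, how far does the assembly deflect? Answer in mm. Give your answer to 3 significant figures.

k_A = Gd⁴/(8D³N_a) = (76.9×10³)(7.0⁴)/(8·77.0³·14) = 3.611 N/mm
Parallel: k_eq = 3.611 + 26 = 29.611 N/mm
δ = F/k_eq = 891/29.611 = 30.09 mm

30.1 mm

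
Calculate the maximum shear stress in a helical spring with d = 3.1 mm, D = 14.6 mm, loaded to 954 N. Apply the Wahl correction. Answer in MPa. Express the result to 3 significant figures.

Spring index C = D/d = 14.6/3.1 = 4.7097
K_W = (4C−1)/(4C−4) + 0.615/C = 17.839/14.839 + 0.1306 = 1.3328
τ₀ = 8FD/(πd³) = 8·954·14.6/(π·3.1³) = 111427/93.591 = 1190.6 MPa
τ_max = K·τ₀ = 1.3328 × 1190.6 = 1586.7 MPa

1590 MPa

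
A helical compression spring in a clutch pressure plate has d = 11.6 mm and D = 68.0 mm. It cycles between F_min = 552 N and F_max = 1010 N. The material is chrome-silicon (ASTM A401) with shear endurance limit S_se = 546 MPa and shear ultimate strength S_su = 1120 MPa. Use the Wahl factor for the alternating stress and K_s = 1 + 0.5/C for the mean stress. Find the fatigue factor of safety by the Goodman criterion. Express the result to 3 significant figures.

C = D/d = 68.0/11.6 = 5.8621; K_W = (4C−1)/(4C−4)+0.615/C = 1.2592; K_s = 1+0.5/C = 1.0853
F_a = (F_max−F_min)/2 = 229 N; F_m = (F_max+F_min)/2 = 781 N
τ_a = K_W·8F_aD/(πd³) = 1.2592 × 25.404 = 31.989 MPa
τ_m = K_s·8F_mD/(πd³) = 1.0853 × 86.642 = 94.032 MPa
Goodman: 1/n_f = τ_a/S_se + τ_m/S_su = 31.989/546 + 94.032/1120 = 0.05859 + 0.08396 = 0.14254
n_f = 1/0.14254 = 7.015

7.02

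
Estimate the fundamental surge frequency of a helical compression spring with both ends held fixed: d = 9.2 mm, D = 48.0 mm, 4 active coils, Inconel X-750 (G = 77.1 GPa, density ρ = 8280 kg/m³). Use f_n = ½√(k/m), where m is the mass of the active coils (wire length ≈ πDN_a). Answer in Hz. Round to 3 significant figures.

k = Gd⁴/(8D³N_a) = (77.1×10³)(9.2⁴)/(8·48.0³·4) = 156.07 N/mm = 1.5607e+05 N/m
Wire length L = πDN_a = π·48.0·4 = 603.19 mm
m = ρ·(πd²/4)·L = 8280 × 66.476×10⁻⁶ m² × 0.60319 m = 0.33201 kg
f_n = ½√(k/m) = 0.5·√(1.5607e+05/0.33201) = 0.5·√(4.7009e+05) = 342.82 Hz

343 Hz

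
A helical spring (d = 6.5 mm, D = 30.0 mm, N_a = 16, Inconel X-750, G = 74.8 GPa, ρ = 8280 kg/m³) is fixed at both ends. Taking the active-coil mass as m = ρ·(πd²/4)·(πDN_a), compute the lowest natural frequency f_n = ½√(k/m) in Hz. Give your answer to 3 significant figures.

k = Gd⁴/(8D³N_a) = (74.8×10³)(6.5⁴)/(8·30.0³·16) = 38.635 N/mm = 38635 N/m
Wire length L = πDN_a = π·30.0·16 = 1508 mm
m = ρ·(πd²/4)·L = 8280 × 33.183×10⁻⁶ m² × 1.508 m = 0.41432 kg
f_n = ½√(k/m) = 0.5·√(38635/0.41432) = 0.5·√(93249) = 152.68 Hz

153 Hz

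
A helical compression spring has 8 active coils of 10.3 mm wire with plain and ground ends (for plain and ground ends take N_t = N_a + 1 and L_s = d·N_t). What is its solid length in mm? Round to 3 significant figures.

92.7 mm

plain and ground ends: N_t = N_a + 1 = 8 + 1 = 9
L_s = d·N_t = 10.3 × 9 = 92.7 mm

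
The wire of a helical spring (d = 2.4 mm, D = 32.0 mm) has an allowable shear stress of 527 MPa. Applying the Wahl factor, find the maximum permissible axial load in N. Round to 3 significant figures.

C = D/d = 32.0/2.4 = 13.3333
K_W = (4C−1)/(4C−4) + 0.615/C = 52.333/49.333 + 0.0461 = 1.1069
τ_max = K·8FD/(πd³) → F_max = τ_allow·πd³/(8DK)
F_max = 527·π·2.4³/(8·32.0·1.1069) = 22887/283.38 = 80.767 N

80.8 N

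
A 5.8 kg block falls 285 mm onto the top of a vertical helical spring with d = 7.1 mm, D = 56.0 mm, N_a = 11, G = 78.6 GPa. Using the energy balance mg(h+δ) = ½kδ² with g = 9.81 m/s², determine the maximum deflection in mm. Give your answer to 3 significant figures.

k = Gd⁴/(8D³N_a) = (78.6×10³)(7.1⁴)/(8·56.0³·11) = 12.924 N/mm
W = mg = 5.8 × 9.81 = 56.898 N
½kδ² − Wδ − Wh = 0 → δ = (W + √(W² + 2kWh))/k
δ = (56.898 + √(3237.4 + 419161))/12.924 = (56.898 + 649.92)/12.924 = 54.689 mm

54.7 mm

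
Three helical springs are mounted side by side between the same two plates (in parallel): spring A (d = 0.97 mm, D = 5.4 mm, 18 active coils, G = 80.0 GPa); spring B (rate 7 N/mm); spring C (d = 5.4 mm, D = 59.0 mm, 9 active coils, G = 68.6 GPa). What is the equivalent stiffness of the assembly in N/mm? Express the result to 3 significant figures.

k_A = Gd⁴/(8D³N_a) = (80.0×10³)(0.97⁴)/(8·5.4³·18) = 3.1234 N/mm
k_C = Gd⁴/(8D³N_a) = (68.6×10³)(5.4⁴)/(8·59.0³·9) = 3.9447 N/mm
Parallel: k_eq = 3.1234 + 7 + 3.9447 = 14.068 N/mm

14.1 N/mm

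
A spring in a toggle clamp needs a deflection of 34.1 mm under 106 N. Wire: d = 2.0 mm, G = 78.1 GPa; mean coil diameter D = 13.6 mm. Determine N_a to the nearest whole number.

20

Required rate k = F/δ = 106/34.1 = 3.1085 N/mm
N_a = Gd⁴/(8D³k) = (78.1×10³ × 2.0⁴)/(8 × 13.6³ × 3.1085)
    = 1.2496e+06 / 62554.4 = 19.98 → 20 coils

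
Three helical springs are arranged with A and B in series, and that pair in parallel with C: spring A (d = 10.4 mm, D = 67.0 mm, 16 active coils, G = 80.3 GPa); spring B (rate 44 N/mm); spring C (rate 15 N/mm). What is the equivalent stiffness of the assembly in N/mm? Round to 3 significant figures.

k_A = Gd⁴/(8D³N_a) = (80.3×10³)(10.4⁴)/(8·67.0³·16) = 24.401 N/mm
Springs A,B series: k_AB = 1/(1/24.401+1/44) = 15.696 N/mm; parallel with C: k_eq = 15.696+15 = 30.696 N/mm

30.7 N/mm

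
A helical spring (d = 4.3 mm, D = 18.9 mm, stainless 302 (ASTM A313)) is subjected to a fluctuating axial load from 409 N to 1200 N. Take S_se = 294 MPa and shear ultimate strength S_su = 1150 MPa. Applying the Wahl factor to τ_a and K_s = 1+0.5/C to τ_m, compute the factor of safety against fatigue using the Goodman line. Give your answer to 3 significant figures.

0.633

C = D/d = 18.9/4.3 = 4.3953; K_W = (4C−1)/(4C−4)+0.615/C = 1.3608; K_s = 1+0.5/C = 1.1138
F_a = (F_max−F_min)/2 = 395.5 N; F_m = (F_max+F_min)/2 = 804.5 N
τ_a = K_W·8F_aD/(πd³) = 1.3608 × 239.41 = 325.79 MPa
τ_m = K_s·8F_mD/(πd³) = 1.1138 × 486.99 = 542.39 MPa
Goodman: 1/n_f = τ_a/S_se + τ_m/S_su = 325.79/294 + 542.39/1150 = 1.10814 + 0.47164 = 1.5798
n_f = 1/1.5798 = 0.633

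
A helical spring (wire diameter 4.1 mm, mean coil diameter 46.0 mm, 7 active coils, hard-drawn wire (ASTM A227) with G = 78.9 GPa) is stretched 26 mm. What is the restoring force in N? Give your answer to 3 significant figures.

k = Gd⁴/(8D³N_a) = (78.9×10³)(4.1⁴)/(8·46.0³·7) = 4.0903 N/mm
F = k·δ = 4.0903 × 26 = 106.35 N

106 N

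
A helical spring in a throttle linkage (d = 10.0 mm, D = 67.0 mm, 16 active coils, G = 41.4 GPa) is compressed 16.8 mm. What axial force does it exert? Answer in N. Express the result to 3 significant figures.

181 N

k = Gd⁴/(8D³N_a) = (41.4×10³)(10.0⁴)/(8·67.0³·16) = 10.754 N/mm
F = k·δ = 10.754 × 16.8 = 180.67 N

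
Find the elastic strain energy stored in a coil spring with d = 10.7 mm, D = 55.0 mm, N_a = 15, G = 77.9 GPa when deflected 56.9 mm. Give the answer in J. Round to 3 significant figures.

82.8 J

k = Gd⁴/(8D³N_a) = (77.9×10³)(10.7⁴)/(8·55.0³·15) = 51.145 N/mm
U = ½kδ² = 0.5 × 51.145 × 56.9² = 82794 N·mm = 82.794 J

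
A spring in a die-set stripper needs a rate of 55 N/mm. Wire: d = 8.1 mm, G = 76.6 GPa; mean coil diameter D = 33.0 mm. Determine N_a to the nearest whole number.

21

N_a = Gd⁴/(8D³k) = (76.6×10³ × 8.1⁴)/(8 × 33.0³ × 55)
    = 3.29738e+08 / 1.58123e+07 = 20.85 → 21 coils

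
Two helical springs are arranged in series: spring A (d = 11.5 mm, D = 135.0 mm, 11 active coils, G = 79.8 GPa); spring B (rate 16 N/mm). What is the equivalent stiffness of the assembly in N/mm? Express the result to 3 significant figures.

4.60 N/mm

k_A = Gd⁴/(8D³N_a) = (79.8×10³)(11.5⁴)/(8·135.0³·11) = 6.4463 N/mm
Series: 1/k_eq = 1/6.4463 + 1/16 = 0.21763; k_eq = 4.595 N/mm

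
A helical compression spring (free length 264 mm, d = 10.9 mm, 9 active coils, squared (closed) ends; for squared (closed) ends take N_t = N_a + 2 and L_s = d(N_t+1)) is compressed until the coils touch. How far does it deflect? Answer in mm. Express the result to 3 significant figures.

133 mm

N_t = 11; L_s = 10.9·12 = 130.8 mm
δ_solid = L₀ − L_s = 264 − 130.8 = 133.2 mm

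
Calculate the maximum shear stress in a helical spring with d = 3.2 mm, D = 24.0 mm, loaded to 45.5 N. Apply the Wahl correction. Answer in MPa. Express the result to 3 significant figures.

102 MPa

Spring index C = D/d = 24.0/3.2 = 7.5000
K_W = (4C−1)/(4C−4) + 0.615/C = 29.000/26.000 + 0.0820 = 1.1974
τ₀ = 8FD/(πd³) = 8·45.5·24.0/(π·3.2³) = 8736/102.94 = 84.862 MPa
τ_max = K·τ₀ = 1.1974 × 84.862 = 101.61 MPa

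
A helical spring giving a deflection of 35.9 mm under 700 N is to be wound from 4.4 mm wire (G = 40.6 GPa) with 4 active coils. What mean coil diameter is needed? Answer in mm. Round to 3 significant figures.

29.0 mm

Required rate k = F/δ = 700/35.9 = 19.499 N/mm
D = (Gd⁴/(8N_a·k))^(1/3) = (40.6×10³·4.4⁴/(8·4·19.499))^(1/3)
  = (24388.4)^(1/3) = 28.9998 mm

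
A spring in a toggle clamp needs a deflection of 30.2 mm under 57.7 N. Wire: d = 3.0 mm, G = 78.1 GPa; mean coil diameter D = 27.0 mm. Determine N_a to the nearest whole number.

21

Required rate k = F/δ = 57.7/30.2 = 1.9106 N/mm
N_a = Gd⁴/(8D³k) = (78.1×10³ × 3.0⁴)/(8 × 27.0³ × 1.9106)
    = 6.3261e+06 / 300850 = 21.03 → 21 coils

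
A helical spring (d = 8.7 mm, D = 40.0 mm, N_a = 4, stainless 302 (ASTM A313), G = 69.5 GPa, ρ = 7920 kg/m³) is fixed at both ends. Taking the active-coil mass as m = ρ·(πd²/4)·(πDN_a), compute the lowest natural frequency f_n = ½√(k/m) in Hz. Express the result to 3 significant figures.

k = Gd⁴/(8D³N_a) = (69.5×10³)(8.7⁴)/(8·40.0³·4) = 194.42 N/mm = 1.9442e+05 N/m
Wire length L = πDN_a = π·40.0·4 = 502.65 mm
m = ρ·(πd²/4)·L = 7920 × 59.447×10⁻⁶ m² × 0.50265 m = 0.23666 kg
f_n = ½√(k/m) = 0.5·√(1.9442e+05/0.23666) = 0.5·√(8.215e+05) = 453.18 Hz

453 Hz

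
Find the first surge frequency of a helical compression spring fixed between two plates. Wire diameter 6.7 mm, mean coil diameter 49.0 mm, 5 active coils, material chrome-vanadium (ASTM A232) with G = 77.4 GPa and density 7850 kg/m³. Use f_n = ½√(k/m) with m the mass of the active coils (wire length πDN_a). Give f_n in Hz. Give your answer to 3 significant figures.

k = Gd⁴/(8D³N_a) = (77.4×10³)(6.7⁴)/(8·49.0³·5) = 33.143 N/mm = 33143 N/m
Wire length L = πDN_a = π·49.0·5 = 769.69 mm
m = ρ·(πd²/4)·L = 7850 × 35.257×10⁻⁶ m² × 0.76969 m = 0.21302 kg
f_n = ½√(k/m) = 0.5·√(33143/0.21302) = 0.5·√(1.5558e+05) = 197.22 Hz

197 Hz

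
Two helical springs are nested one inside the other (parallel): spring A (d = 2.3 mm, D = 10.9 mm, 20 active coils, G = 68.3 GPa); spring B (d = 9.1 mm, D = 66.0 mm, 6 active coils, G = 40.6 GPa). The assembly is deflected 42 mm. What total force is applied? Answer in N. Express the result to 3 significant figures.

1230 N

k_A = Gd⁴/(8D³N_a) = (68.3×10³)(2.3⁴)/(8·10.9³·20) = 9.2243 N/mm
k_B = Gd⁴/(8D³N_a) = (40.6×10³)(9.1⁴)/(8·66.0³·6) = 20.175 N/mm
Parallel: k_eq = 9.2243 + 20.175 = 29.4 N/mm
F = k_eq·δ = 29.4·42 = 1234.8 N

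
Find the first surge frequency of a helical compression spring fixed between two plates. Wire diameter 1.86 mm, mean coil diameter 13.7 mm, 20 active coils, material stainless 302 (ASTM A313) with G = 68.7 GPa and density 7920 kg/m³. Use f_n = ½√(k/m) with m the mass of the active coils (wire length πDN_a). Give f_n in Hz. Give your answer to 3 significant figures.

k = Gd⁴/(8D³N_a) = (68.7×10³)(1.86⁴)/(8·13.7³·20) = 1.9986 N/mm = 1998.6 N/m
Wire length L = πDN_a = π·13.7·20 = 860.8 mm
m = ρ·(πd²/4)·L = 7920 × 2.7172×10⁻⁶ m² × 0.8608 m = 0.018524 kg
f_n = ½√(k/m) = 0.5·√(1998.6/0.018524) = 0.5·√(1.0789e+05) = 164.23 Hz

164 Hz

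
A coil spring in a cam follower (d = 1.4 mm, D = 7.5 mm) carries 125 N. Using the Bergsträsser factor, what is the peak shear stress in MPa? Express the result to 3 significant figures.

Spring index C = D/d = 7.5/1.4 = 5.3571
K_B = (4C+2)/(4C−3) = 23.429/18.429 = 1.2713
τ₀ = 8FD/(πd³) = 8·125·7.5/(π·1.4³) = 7500/8.6205 = 870.02 MPa
τ_max = K·τ₀ = 1.2713 × 870.02 = 1106.1 MPa

1110 MPa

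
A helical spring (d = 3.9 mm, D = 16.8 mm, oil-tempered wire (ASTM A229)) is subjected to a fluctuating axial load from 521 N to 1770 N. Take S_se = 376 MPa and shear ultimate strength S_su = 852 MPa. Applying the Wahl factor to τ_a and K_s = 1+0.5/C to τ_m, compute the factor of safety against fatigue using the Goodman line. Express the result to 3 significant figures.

0.367

C = D/d = 16.8/3.9 = 4.3077; K_W = (4C−1)/(4C−4)+0.615/C = 1.3695; K_s = 1+0.5/C = 1.1161
F_a = (F_max−F_min)/2 = 624.5 N; F_m = (F_max+F_min)/2 = 1145.5 N
τ_a = K_W·8F_aD/(πd³) = 1.3695 × 450.39 = 616.81 MPa
τ_m = K_s·8F_mD/(πd³) = 1.1161 × 826.13 = 922.02 MPa
Goodman: 1/n_f = τ_a/S_se + τ_m/S_su = 616.81/376 + 922.02/852 = 1.64046 + 1.08219 = 2.7227
n_f = 1/2.7227 = 0.3673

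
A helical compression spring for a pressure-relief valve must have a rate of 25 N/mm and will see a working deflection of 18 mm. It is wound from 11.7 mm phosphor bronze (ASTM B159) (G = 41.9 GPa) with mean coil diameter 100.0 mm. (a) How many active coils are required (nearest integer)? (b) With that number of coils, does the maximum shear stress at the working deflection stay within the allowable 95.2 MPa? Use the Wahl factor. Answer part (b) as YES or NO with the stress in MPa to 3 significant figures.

N_a = Gd⁴/(8D³k) = (41.9×10³)(11.7⁴)/(8·100.0³·25) = 3.926 → N_a = 4
Actual rate k = Gd⁴/(8D³·4) = 24.536 N/mm
Working load F = kδ = 24.536·18 = 441.65 N
C = 100.0/11.7 = 8.5470; K_W = (4C−1)/(4C−4)+0.615/C = 1.1713
τ_max = K_W·8FD/(πd³) = 1.1713·70.22 = 82.251 MPa
τ_max ≤ 95.2 MPa → acceptable

(a) 4 coils; (b) YES, τ_max = 82.3 MPa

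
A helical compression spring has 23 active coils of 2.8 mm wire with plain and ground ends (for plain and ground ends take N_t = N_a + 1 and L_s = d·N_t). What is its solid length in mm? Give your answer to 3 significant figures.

plain and ground ends: N_t = N_a + 1 = 23 + 1 = 24
L_s = d·N_t = 2.8 × 24 = 67.2 mm

67.2 mm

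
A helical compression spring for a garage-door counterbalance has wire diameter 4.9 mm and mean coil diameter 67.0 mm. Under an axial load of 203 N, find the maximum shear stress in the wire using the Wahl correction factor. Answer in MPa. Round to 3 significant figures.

Spring index C = D/d = 67.0/4.9 = 13.6735
K_W = (4C−1)/(4C−4) + 0.615/C = 53.694/50.694 + 0.0450 = 1.1042
τ₀ = 8FD/(πd³) = 8·203·67.0/(π·4.9³) = 108808/369.61 = 294.39 MPa
τ_max = K·τ₀ = 1.1042 × 294.39 = 325.05 MPa

325 MPa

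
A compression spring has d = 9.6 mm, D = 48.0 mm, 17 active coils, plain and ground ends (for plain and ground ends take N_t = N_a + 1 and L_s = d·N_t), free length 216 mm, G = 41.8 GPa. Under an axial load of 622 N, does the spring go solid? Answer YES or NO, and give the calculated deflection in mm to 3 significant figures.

NO, δ = 26.4 mm

k = Gd⁴/(8D³N_a) = (41.8×10³)(9.6⁴)/(8·48.0³·17) = 23.605 N/mm
N_t = 18; L_s = 9.6·18 = 172.8 mm; δ_solid = L₀ − L_s = 216 − 172.8 = 43.2 mm
δ = F/k = 622/23.605 = 26.351 mm
δ < δ_solid → spring does not go solid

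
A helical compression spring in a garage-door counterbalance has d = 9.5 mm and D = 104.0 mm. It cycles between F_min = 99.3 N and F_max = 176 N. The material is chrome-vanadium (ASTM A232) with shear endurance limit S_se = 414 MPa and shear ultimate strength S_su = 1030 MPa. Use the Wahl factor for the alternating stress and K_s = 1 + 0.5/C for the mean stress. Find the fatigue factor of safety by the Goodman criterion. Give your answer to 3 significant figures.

13.2

C = D/d = 104.0/9.5 = 10.9474; K_W = (4C−1)/(4C−4)+0.615/C = 1.1316; K_s = 1+0.5/C = 1.0457
F_a = (F_max−F_min)/2 = 38.35 N; F_m = (F_max+F_min)/2 = 137.65 N
τ_a = K_W·8F_aD/(πd³) = 1.1316 × 11.846 = 13.405 MPa
τ_m = K_s·8F_mD/(πd³) = 1.0457 × 42.519 = 44.461 MPa
Goodman: 1/n_f = τ_a/S_se + τ_m/S_su = 13.405/414 + 44.461/1030 = 0.03238 + 0.04317 = 0.075544
n_f = 1/0.075544 = 13.24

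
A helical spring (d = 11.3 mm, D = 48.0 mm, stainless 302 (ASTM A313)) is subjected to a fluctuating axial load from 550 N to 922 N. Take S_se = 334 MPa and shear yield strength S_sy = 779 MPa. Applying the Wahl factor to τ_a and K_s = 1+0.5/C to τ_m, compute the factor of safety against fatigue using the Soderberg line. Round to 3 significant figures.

C = D/d = 48.0/11.3 = 4.2478; K_W = (4C−1)/(4C−4)+0.615/C = 1.3757; K_s = 1+0.5/C = 1.1177
F_a = (F_max−F_min)/2 = 186 N; F_m = (F_max+F_min)/2 = 736 N
τ_a = K_W·8F_aD/(πd³) = 1.3757 × 15.756 = 21.676 MPa
τ_m = K_s·8F_mD/(πd³) = 1.1177 × 62.348 = 69.687 MPa
Soderberg: 1/n_f = τ_a/S_se + τ_m/S_sy = 21.676/334 + 69.687/779 = 0.06490 + 0.08946 = 0.15436
n_f = 1/0.15436 = 6.479

6.48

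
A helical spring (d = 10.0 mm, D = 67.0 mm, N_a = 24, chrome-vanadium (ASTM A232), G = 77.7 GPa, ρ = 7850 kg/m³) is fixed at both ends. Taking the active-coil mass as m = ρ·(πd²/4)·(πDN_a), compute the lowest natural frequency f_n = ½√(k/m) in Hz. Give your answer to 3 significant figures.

k = Gd⁴/(8D³N_a) = (77.7×10³)(10.0⁴)/(8·67.0³·24) = 13.455 N/mm = 13455 N/m
Wire length L = πDN_a = π·67.0·24 = 5051.7 mm
m = ρ·(πd²/4)·L = 7850 × 78.54×10⁻⁶ m² × 5.0517 m = 3.1146 kg
f_n = ½√(k/m) = 0.5·√(13455/3.1146) = 0.5·√(4320.2) = 32.864 Hz

32.9 Hz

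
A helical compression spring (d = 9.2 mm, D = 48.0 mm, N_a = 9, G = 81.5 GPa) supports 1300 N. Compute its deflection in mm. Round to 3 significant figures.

k = Gd⁴/(8D³N_a) = (81.5×10³)(9.2⁴)/(8·48.0³·9) = 73.325 N/mm
δ = F/k = 1300 / 73.325 = 17.729 mm

17.7 mm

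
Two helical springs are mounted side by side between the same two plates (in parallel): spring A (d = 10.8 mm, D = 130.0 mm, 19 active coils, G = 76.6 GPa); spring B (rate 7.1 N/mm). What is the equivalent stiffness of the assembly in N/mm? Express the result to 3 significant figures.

k_A = Gd⁴/(8D³N_a) = (76.6×10³)(10.8⁴)/(8·130.0³·19) = 3.1207 N/mm
Parallel: k_eq = 3.1207 + 7.1 = 10.221 N/mm

10.2 N/mm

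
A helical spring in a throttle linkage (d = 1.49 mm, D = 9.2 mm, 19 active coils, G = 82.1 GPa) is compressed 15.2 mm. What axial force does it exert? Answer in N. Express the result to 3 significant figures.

52.0 N

k = Gd⁴/(8D³N_a) = (82.1×10³)(1.49⁴)/(8·9.2³·19) = 3.4189 N/mm
F = k·δ = 3.4189 × 15.2 = 51.967 N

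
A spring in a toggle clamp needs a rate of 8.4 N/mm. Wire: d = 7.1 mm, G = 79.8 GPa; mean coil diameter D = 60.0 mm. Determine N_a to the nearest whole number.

N_a = Gd⁴/(8D³k) = (79.8×10³ × 7.1⁴)/(8 × 60.0³ × 8.4)
    = 2.02785e+08 / 1.45152e+07 = 13.97 → 14 coils

14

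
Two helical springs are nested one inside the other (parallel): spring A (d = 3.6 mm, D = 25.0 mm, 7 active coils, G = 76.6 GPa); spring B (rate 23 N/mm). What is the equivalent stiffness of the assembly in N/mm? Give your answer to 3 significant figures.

37.7 N/mm

k_A = Gd⁴/(8D³N_a) = (76.6×10³)(3.6⁴)/(8·25.0³·7) = 14.704 N/mm
Parallel: k_eq = 14.704 + 23 = 37.704 N/mm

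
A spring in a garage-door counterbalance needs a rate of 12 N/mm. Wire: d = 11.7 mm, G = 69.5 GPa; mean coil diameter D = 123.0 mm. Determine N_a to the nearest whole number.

7

N_a = Gd⁴/(8D³k) = (69.5×10³ × 11.7⁴)/(8 × 123.0³ × 12)
    = 1.30235e+09 / 1.78643e+08 = 7.29 → 7 coils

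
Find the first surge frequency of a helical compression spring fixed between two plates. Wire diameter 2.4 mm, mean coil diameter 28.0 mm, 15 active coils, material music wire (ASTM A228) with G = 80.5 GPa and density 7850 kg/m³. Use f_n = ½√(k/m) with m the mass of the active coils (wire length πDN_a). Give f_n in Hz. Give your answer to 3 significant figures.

73.5 Hz

k = Gd⁴/(8D³N_a) = (80.5×10³)(2.4⁴)/(8·28.0³·15) = 1.0139 N/mm = 1013.9 N/m
Wire length L = πDN_a = π·28.0·15 = 1319.5 mm
m = ρ·(πd²/4)·L = 7850 × 4.5239×10⁻⁶ m² × 1.3195 m = 0.046858 kg
f_n = ½√(k/m) = 0.5·√(1013.9/0.046858) = 0.5·√(21637) = 73.548 Hz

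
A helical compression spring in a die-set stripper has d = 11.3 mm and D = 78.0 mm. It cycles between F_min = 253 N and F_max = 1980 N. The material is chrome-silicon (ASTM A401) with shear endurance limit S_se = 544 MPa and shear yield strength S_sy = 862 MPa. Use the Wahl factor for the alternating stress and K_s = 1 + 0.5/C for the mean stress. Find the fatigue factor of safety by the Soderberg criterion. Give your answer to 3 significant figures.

2.19

C = D/d = 78.0/11.3 = 6.9027; K_W = (4C−1)/(4C−4)+0.615/C = 1.2162; K_s = 1+0.5/C = 1.0724
F_a = (F_max−F_min)/2 = 863.5 N; F_m = (F_max+F_min)/2 = 1116.5 N
τ_a = K_W·8F_aD/(πd³) = 1.2162 × 118.87 = 144.56 MPa
τ_m = K_s·8F_mD/(πd³) = 1.0724 × 153.69 = 164.83 MPa
Soderberg: 1/n_f = τ_a/S_se + τ_m/S_sy = 144.56/544 + 164.83/862 = 0.26574 + 0.19122 = 0.45695
n_f = 1/0.45695 = 2.188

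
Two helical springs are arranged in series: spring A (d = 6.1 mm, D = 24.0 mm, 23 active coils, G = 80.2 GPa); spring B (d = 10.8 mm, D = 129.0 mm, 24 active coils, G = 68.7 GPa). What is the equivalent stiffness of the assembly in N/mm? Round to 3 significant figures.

2.16 N/mm

k_A = Gd⁴/(8D³N_a) = (80.2×10³)(6.1⁴)/(8·24.0³·23) = 43.656 N/mm
k_B = Gd⁴/(8D³N_a) = (68.7×10³)(10.8⁴)/(8·129.0³·24) = 2.2677 N/mm
Series: 1/k_eq = 1/43.656 + 1/2.2677 = 0.46389; k_eq = 2.1557 N/mm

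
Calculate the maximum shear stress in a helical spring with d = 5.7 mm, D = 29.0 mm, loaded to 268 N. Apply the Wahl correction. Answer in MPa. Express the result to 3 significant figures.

139 MPa

Spring index C = D/d = 29.0/5.7 = 5.0877
K_W = (4C−1)/(4C−4) + 0.615/C = 19.351/16.351 + 0.1209 = 1.3044
τ₀ = 8FD/(πd³) = 8·268·29.0/(π·5.7³) = 62176/581.8 = 106.87 MPa
τ_max = K·τ₀ = 1.3044 × 106.87 = 139.39 MPa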